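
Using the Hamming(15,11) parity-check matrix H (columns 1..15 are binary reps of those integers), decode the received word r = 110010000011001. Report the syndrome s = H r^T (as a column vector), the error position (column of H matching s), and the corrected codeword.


s = (1, 1, 1, 0)^T, error position = 14, corrected codeword c = 110010000011011

Compute s = H r^T mod 2 one row at a time:
  s_1 = 0 + 0 + 0 + 1 + 1 + 0 + 0 + 1 = 3 ≡ 1 (mod 2).
  s_2 = 0 + 1 + 0 + 0 + 1 + 0 + 0 + 1 = 3 ≡ 1 (mod 2).
  s_3 = 1 + 0 + 0 + 0 + 0 + 1 + 0 + 1 = 3 ≡ 1 (mod 2).
  s_4 = 1 + 0 + 1 + 0 + 0 + 1 + 0 + 1 = 4 ≡ 0 (mod 2).
s = (1, 1, 1, 0)^T — this equals column 14 of H (binary 1110), so error is at position 14.
Correct: flip bit 14 of r = 110010000011001 to get c = 110010000011011.


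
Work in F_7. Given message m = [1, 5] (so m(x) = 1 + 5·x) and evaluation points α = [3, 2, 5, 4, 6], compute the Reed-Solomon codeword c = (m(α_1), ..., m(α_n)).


c = [2, 4, 5, 0, 3]

Message polynomial: m(x) = 1 + 5·x (mod 7).
For each evaluation point α_i, compute m(α_i) mod 7:
  α_1 = 3: Horner steps 5 → 2, so m(3) = 2.
  α_2 = 2: Horner steps 5 → 4, so m(2) = 4.
  α_3 = 5: Horner steps 5 → 5, so m(5) = 5.
  α_4 = 4: Horner steps 5 → 0, so m(4) = 0.
  α_5 = 6: Horner steps 5 → 3, so m(6) = 3.
Codeword c = [2, 4, 5, 0, 3] ∈ F_7^5.


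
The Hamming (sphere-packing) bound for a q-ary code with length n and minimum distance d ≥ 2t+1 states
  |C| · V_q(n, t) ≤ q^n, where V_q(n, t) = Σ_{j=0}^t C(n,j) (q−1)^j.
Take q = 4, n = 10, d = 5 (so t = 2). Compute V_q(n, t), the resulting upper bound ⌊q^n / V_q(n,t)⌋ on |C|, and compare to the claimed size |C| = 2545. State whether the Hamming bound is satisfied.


V_q(n, t) = 436, q^n = 1048576, Hamming bound = 2404, |C| = 2545 > bound (violated).

Step 1: Compute V_q(n, t) = Σ_{j=0}^2 C(n, j) (q−1)^j.
  j = 0: C(10,0)·(3)^0 = 1·1 = 1.
  j = 1: C(10,1)·(3)^1 = 10·3 = 30.
  j = 2: C(10,2)·(3)^2 = 45·9 = 405.
  V_q(n, t) = 1 + 30 + 405 = 436.
Step 2: q^n = 4^10 = 1048576.
Step 3: Hamming bound ⌊q^n / V_q(n,t)⌋ = ⌊1048576/436⌋ = 2404.
Step 4: Compare |C| = 2545 to 2404: violated.
The claimed |C| lies above the Hamming bound, so no 4-ary code of length 10 with d ≥ 5 can have 2545 codewords.


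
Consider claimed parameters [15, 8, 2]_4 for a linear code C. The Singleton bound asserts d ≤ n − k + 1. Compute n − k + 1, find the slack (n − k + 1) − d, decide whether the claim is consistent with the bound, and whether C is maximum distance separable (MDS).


Singleton RHS = n − k + 1 = 8, slack = 6, bound satisfied, not MDS.

Singleton bound: d ≤ n − k + 1.
Here n = 15, k = 8, so n − k + 1 = 8.
Given d = 2, check d ≤ 8: YES.
Slack = (n − k + 1) − d = 6.
The code is NOT MDS (slack = 6 > 0).
Description: the claimed parameters are [15, 8, 2]_4; such a code would be non-MDS.


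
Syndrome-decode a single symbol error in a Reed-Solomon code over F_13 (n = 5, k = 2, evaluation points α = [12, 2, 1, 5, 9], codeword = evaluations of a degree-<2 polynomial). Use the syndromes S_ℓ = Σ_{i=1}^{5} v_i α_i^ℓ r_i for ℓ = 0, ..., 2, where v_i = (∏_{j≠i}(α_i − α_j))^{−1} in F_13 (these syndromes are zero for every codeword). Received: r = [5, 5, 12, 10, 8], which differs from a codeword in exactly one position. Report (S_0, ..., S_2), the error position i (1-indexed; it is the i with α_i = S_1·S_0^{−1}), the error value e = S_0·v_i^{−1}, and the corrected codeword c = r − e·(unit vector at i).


S = (2, 11, 2), error at position 1, error magnitude e = 5, c = [0, 5, 12, 10, 8].

Step 1: column multipliers v_i = (∏_{j≠i}(α_i − α_j))^{−1} mod 13.
  i = 1 (α = 12): (12−2)(12−1)(12−5)(12−9) = 10·11·7·3 = 2310 ≡ 9, so v_1 = 9^{−1} = 3 (mod 13).
  i = 2 (α = 2): (2−12)(2−1)(2−5)(2−9) = (−10)·1·(−3)·(−7) = −210 ≡ 11, so v_2 = 11^{−1} = 6 (mod 13).
  i = 3 (α = 1): (1−12)(1−2)(1−5)(1−9) = (−11)·(−1)·(−4)·(−8) = 352 ≡ 1, so v_3 = 1^{−1} = 1 (mod 13).
  i = 4 (α = 5): (5−12)(5−2)(5−1)(5−9) = (−7)·3·4·(−4) = 336 ≡ 11, so v_4 = 11^{−1} = 6 (mod 13).
  i = 5 (α = 9): (9−12)(9−2)(9−1)(9−5) = (−3)·7·8·4 = −672 ≡ 4, so v_5 = 4^{−1} = 10 (mod 13).
  v = [3, 6, 1, 6, 10].
Step 2: syndromes of r = [5, 5, 12, 10, 8] (all sums mod 13).
  S_0 = Σ v_i r_i = 3·5 + 6·5 + 1·12 + 6·10 + 10·8 = 197 ≡ 2.
  S_1 = Σ v_i α_i r_i = 3·12·5 + 6·2·5 + 1·1·12 + 6·5·10 + 10·9·8 = 1272 ≡ 11.
  α_i^2 mod 13 = [1, 4, 1, 12, 3].
  S_2 = Σ v_i α_i^2 r_i = 3·1·5 + 6·4·5 + 1·1·12 + 6·12·10 + 10·3·8 = 1107 ≡ 2.
  S = (2, 11, 2) ≠ 0, so r is not a codeword (an error is present).
Step 3: locate the error. For a single error e at position i, S_ℓ = v_i·e·α_i^ℓ, so α_err = S_1/S_0.
  S_0^{−1} = 2^{−1} = 7 (mod 13), so α_err = 11·7 = 77 ≡ 12 = α_1. Error position i = 1.
  Consistency check: S_2/S_1 = 2·6 = 12 ≡ 12 = α_err ✓ (single-error assumption holds).
Step 4: error magnitude e = S_0/v_1 = S_0·∏_{j≠1}(α_1 − α_j) = 2·9 = 18 ≡ 5 (mod 13).
Step 5: correct position 1: c_1 = r_1 − e = 5 − 5 ≡ 0 (mod 13). Hence c = [0, 5, 12, 10, 8].
  Check: interpolating c through the α_i gives m(x) = 6 + 6·x (degree < 2) with m(α_i) = c_i for every i, so c is indeed a codeword.


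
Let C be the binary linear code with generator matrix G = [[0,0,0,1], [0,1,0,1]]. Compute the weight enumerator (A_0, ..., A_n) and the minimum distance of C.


Weight distribution: A_0 = 1, A_1 = 2, A_2 = 1. Minimum distance d = 1.

Enumerate all 2^2 = 4 messages m ∈ F_2^2.
For each, compute codeword c = mG in F_2^4, then tally its weight.
  m = 00 → c = 0000, weight = 0.
  m = 10 → c = 0001, weight = 1.
  m = 01 → c = 0101, weight = 2.
  m = 11 → c = 0100, weight = 1.
Tally weights:
  weight 0: 1 codewords.
  weight 1: 2 codewords.
  weight 2: 1 codewords.
Minimum distance d = smallest w > 0 with A_w > 0 = 1.
Sanity: Σ A_w = 4 = 2^2 = 4 ✓.


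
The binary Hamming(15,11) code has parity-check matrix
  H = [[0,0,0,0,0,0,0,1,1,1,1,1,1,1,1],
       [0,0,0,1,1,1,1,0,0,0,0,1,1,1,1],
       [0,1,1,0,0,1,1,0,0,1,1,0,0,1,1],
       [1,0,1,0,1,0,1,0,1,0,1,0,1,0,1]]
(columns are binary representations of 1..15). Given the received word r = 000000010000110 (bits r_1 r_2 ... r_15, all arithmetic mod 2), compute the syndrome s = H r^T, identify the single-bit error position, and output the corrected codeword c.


s = (1, 0, 1, 1)^T, error position = 11, corrected codeword c = 000000010010110

Compute s = H r^T mod 2 one row at a time:
  s_1 = 1 + 0 + 0 + 0 + 0 + 1 + 1 + 0 = 3 ≡ 1 (mod 2).
  s_2 = 0 + 0 + 0 + 0 + 0 + 1 + 1 + 0 = 2 ≡ 0 (mod 2).
  s_3 = 0 + 0 + 0 + 0 + 0 + 0 + 1 + 0 = 1 ≡ 1 (mod 2).
  s_4 = 0 + 0 + 0 + 0 + 0 + 0 + 1 + 0 = 1 ≡ 1 (mod 2).
s = (1, 0, 1, 1)^T — this equals column 11 of H (binary 1011), so error is at position 11.
Correct: flip bit 11 of r = 000000010000110 to get c = 000000010010110.


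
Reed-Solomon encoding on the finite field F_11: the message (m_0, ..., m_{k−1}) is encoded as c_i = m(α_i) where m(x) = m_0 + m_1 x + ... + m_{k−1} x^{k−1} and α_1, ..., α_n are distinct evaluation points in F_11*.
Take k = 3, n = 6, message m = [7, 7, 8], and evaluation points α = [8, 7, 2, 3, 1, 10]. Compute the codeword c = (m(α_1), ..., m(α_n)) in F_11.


c = [3, 8, 9, 1, 0, 8]

Message polynomial: m(x) = 7 + 7·x + 8·x^2 (mod 11).
For each evaluation point α_i, compute m(α_i) mod 11:
  α_1 = 8: Horner steps 8 → 5 → 3, so m(8) = 3.
  α_2 = 7: Horner steps 8 → 8 → 8, so m(7) = 8.
  α_3 = 2: Horner steps 8 → 1 → 9, so m(2) = 9.
  α_4 = 3: Horner steps 8 → 9 → 1, so m(3) = 1.
  α_5 = 1: Horner steps 8 → 4 → 0, so m(1) = 0.
  α_6 = 10: Horner steps 8 → 10 → 8, so m(10) = 8.
Codeword c = [3, 8, 9, 1, 0, 8] ∈ F_11^6.


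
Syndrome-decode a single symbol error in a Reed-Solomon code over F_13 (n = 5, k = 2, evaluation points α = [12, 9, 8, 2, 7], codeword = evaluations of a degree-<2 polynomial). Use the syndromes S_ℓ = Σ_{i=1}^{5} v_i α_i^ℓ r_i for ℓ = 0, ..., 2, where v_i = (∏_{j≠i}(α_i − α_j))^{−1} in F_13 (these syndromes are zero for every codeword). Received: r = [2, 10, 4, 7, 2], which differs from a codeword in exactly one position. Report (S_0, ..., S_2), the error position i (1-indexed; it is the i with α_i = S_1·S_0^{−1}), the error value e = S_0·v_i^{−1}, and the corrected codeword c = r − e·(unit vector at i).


S = (2, 1, 7), error at position 5, error magnitude e = 4, c = [2, 10, 4, 7, 11].

Step 1: column multipliers v_i = (∏_{j≠i}(α_i − α_j))^{−1} mod 13.
  i = 1 (α = 12): (12−9)(12−8)(12−2)(12−7) = 3·4·10·5 = 600 ≡ 2, so v_1 = 2^{−1} = 7 (mod 13).
  i = 2 (α = 9): (9−12)(9−8)(9−2)(9−7) = (−3)·1·7·2 = −42 ≡ 10, so v_2 = 10^{−1} = 4 (mod 13).
  i = 3 (α = 8): (8−12)(8−9)(8−2)(8−7) = (−4)·(−1)·6·1 = 24 ≡ 11, so v_3 = 11^{−1} = 6 (mod 13).
  i = 4 (α = 2): (2−12)(2−9)(2−8)(2−7) = (−10)·(−7)·(−6)·(−5) = 2100 ≡ 7, so v_4 = 7^{−1} = 2 (mod 13).
  i = 5 (α = 7): (7−12)(7−9)(7−8)(7−2) = (−5)·(−2)·(−1)·5 = −50 ≡ 2, so v_5 = 2^{−1} = 7 (mod 13).
  v = [7, 4, 6, 2, 7].
Step 2: syndromes of r = [2, 10, 4, 7, 2] (all sums mod 13).
  S_0 = Σ v_i r_i = 7·2 + 4·10 + 6·4 + 2·7 + 7·2 = 106 ≡ 2.
  S_1 = Σ v_i α_i r_i = 7·12·2 + 4·9·10 + 6·8·4 + 2·2·7 + 7·7·2 = 846 ≡ 1.
  α_i^2 mod 13 = [1, 3, 12, 4, 10].
  S_2 = Σ v_i α_i^2 r_i = 7·1·2 + 4·3·10 + 6·12·4 + 2·4·7 + 7·10·2 = 618 ≡ 7.
  S = (2, 1, 7) ≠ 0, so r is not a codeword (an error is present).
Step 3: locate the error. For a single error e at position i, S_ℓ = v_i·e·α_i^ℓ, so α_err = S_1/S_0.
  S_0^{−1} = 2^{−1} = 7 (mod 13), so α_err = 1·7 = 7 ≡ 7 = α_5. Error position i = 5.
  Consistency check: S_2/S_1 = 7·1 = 7 ≡ 7 = α_err ✓ (single-error assumption holds).
Step 4: error magnitude e = S_0/v_5 = S_0·∏_{j≠5}(α_5 − α_j) = 2·2 = 4 ≡ 4 (mod 13).
Step 5: correct position 5: c_5 = r_5 − e = 2 − 4 ≡ 11 (mod 13). Hence c = [2, 10, 4, 7, 11].
  Check: interpolating c through the α_i gives m(x) = 8 + 6·x (degree < 2) with m(α_i) = c_i for every i, so c is indeed a codeword.


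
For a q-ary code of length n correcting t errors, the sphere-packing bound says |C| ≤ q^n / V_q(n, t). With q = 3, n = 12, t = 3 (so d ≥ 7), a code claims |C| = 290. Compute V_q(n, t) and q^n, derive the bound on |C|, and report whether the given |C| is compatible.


V_q(n, t) = 2049, q^n = 531441, Hamming bound = 259, |C| = 290 > bound (violated).

Step 1: Compute V_q(n, t) = Σ_{j=0}^3 C(n, j) (q−1)^j.
  j = 0: C(12,0)·(2)^0 = 1·1 = 1.
  j = 1: C(12,1)·(2)^1 = 12·2 = 24.
  j = 2: C(12,2)·(2)^2 = 66·4 = 264.
  j = 3: C(12,3)·(2)^3 = 220·8 = 1760.
  V_q(n, t) = 1 + 24 + 264 + 1760 = 2049.
Step 2: q^n = 3^12 = 531441.
Step 3: Hamming bound ⌊q^n / V_q(n,t)⌋ = ⌊531441/2049⌋ = 259.
Step 4: Compare |C| = 290 to 259: violated.
The claimed |C| lies above the Hamming bound, so no 3-ary code of length 12 with d ≥ 7 can have 290 codewords.


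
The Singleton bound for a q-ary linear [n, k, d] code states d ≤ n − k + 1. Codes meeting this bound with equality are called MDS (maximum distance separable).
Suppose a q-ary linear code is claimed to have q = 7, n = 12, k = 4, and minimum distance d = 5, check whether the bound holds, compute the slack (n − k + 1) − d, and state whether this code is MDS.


Singleton RHS = n − k + 1 = 9, slack = 4, bound satisfied, not MDS.

Singleton bound: d ≤ n − k + 1.
Here n = 12, k = 4, so n − k + 1 = 9.
Given d = 5, check d ≤ 9: YES.
Slack = (n − k + 1) − d = 4.
The code is NOT MDS (slack = 4 > 0).
Description: the claimed parameters are [12, 4, 5]_7; such a code would be non-MDS.


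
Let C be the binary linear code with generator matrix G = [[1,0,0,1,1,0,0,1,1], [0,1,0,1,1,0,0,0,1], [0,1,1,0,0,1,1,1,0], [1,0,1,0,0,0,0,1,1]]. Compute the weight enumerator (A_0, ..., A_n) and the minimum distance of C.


Weight distribution: A_0 = 1, A_3 = 3, A_4 = 4, A_5 = 4, A_6 = 2, A_7 = 1, A_8 = 1. Minimum distance d = 3.

Enumerate all 2^4 = 16 messages m ∈ F_2^4.
For each, compute codeword c = mG in F_2^9, then tally its weight.
  m = 0000 → c = 000000000, weight = 0.
  m = 1000 → c = 100110011, weight = 5.
  m = 0100 → c = 010110001, weight = 4.
  m = 1100 → c = 110000010, weight = 3.
  m = 0010 → c = 011001110, weight = 5.
  m = 1010 → c = 111111101, weight = 8.
  m = 0110 → c = 001111111, weight = 7.
  m = 1110 → c = 101001100, weight = 4.
  m = 0001 → c = 101000011, weight = 4.
  m = 1001 → c = 001110000, weight = 3.
  m = 0101 → c = 111110010, weight = 6.
  m = 1101 → c = 011000001, weight = 3.
  m = 0011 → c = 110001101, weight = 5.
  m = 1011 → c = 010111110, weight = 6.
  m = 0111 → c = 100111100, weight = 5.
  m = 1111 → c = 000001111, weight = 4.
Tally weights:
  weight 0: 1 codewords.
  weight 3: 3 codewords.
  weight 4: 4 codewords.
  weight 5: 4 codewords.
  weight 6: 2 codewords.
  weight 7: 1 codewords.
  weight 8: 1 codewords.
Minimum distance d = smallest w > 0 with A_w > 0 = 3.
Sanity: Σ A_w = 16 = 2^4 = 16 ✓.


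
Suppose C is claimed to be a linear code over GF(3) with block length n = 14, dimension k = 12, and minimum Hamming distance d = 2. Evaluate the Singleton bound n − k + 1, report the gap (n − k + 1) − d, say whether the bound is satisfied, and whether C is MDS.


Singleton RHS = n − k + 1 = 3, slack = 1, bound satisfied, not MDS.

Singleton bound: d ≤ n − k + 1.
Here n = 14, k = 12, so n − k + 1 = 3.
Given d = 2, check d ≤ 3: YES.
Slack = (n − k + 1) − d = 1.
The code is NOT MDS (slack = 1 > 0).
Description: the claimed parameters are [14, 12, 2]_3; such a code would be non-MDS.


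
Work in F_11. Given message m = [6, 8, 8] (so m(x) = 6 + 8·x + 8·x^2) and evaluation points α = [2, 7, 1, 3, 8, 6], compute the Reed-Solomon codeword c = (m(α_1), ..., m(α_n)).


c = [10, 3, 0, 3, 10, 1]

Message polynomial: m(x) = 6 + 8·x + 8·x^2 (mod 11).
For each evaluation point α_i, compute m(α_i) mod 11:
  α_1 = 2: Horner steps 8 → 2 → 10, so m(2) = 10.
  α_2 = 7: Horner steps 8 → 9 → 3, so m(7) = 3.
  α_3 = 1: Horner steps 8 → 5 → 0, so m(1) = 0.
  α_4 = 3: Horner steps 8 → 10 → 3, so m(3) = 3.
  α_5 = 8: Horner steps 8 → 6 → 10, so m(8) = 10.
  α_6 = 6: Horner steps 8 → 1 → 1, so m(6) = 1.
Codeword c = [10, 3, 0, 3, 10, 1] ∈ F_11^6.


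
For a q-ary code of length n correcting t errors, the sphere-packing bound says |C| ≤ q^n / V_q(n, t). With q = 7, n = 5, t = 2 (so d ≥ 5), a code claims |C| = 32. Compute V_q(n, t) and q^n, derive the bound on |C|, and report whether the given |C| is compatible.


V_q(n, t) = 391, q^n = 16807, Hamming bound = 42, |C| = 32 ≤ bound (satisfied).

Step 1: Compute V_q(n, t) = Σ_{j=0}^2 C(n, j) (q−1)^j.
  j = 0: C(5,0)·(6)^0 = 1·1 = 1.
  j = 1: C(5,1)·(6)^1 = 5·6 = 30.
  j = 2: C(5,2)·(6)^2 = 10·36 = 360.
  V_q(n, t) = 1 + 30 + 360 = 391.
Step 2: q^n = 7^5 = 16807.
Step 3: Hamming bound ⌊q^n / V_q(n,t)⌋ = ⌊16807/391⌋ = 42.
Step 4: Compare |C| = 32 to 42: satisfied.
The claimed |C| lies below the Hamming bound.


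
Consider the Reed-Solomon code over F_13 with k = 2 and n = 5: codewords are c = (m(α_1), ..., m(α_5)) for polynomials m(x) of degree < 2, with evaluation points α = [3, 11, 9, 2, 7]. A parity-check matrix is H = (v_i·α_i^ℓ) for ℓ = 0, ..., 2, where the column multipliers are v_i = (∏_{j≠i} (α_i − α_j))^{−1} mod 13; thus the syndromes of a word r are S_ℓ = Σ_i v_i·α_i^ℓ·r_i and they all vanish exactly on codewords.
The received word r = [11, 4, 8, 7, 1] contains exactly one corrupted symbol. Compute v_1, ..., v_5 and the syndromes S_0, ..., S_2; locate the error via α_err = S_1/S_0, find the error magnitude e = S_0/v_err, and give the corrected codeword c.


S = (12, 4, 10), error at position 3, error magnitude e = 12, c = [11, 4, 9, 7, 1].

Step 1: column multipliers v_i = (∏_{j≠i}(α_i − α_j))^{−1} mod 13.
  i = 1 (α = 3): (3−11)(3−9)(3−2)(3−7) = (−8)·(−6)·1·(−4) = −192 ≡ 3, so v_1 = 3^{−1} = 9 (mod 13).
  i = 2 (α = 11): (11−3)(11−9)(11−2)(11−7) = 8·2·9·4 = 576 ≡ 4, so v_2 = 4^{−1} = 10 (mod 13).
  i = 3 (α = 9): (9−3)(9−11)(9−2)(9−7) = 6·(−2)·7·2 = −168 ≡ 1, so v_3 = 1^{−1} = 1 (mod 13).
  i = 4 (α = 2): (2−3)(2−11)(2−9)(2−7) = (−1)·(−9)·(−7)·(−5) = 315 ≡ 3, so v_4 = 3^{−1} = 9 (mod 13).
  i = 5 (α = 7): (7−3)(7−11)(7−9)(7−2) = 4·(−4)·(−2)·5 = 160 ≡ 4, so v_5 = 4^{−1} = 10 (mod 13).
  v = [9, 10, 1, 9, 10].
Step 2: syndromes of r = [11, 4, 8, 7, 1] (all sums mod 13).
  S_0 = Σ v_i r_i = 9·11 + 10·4 + 1·8 + 9·7 + 10·1 = 220 ≡ 12.
  S_1 = Σ v_i α_i r_i = 9·3·11 + 10·11·4 + 1·9·8 + 9·2·7 + 10·7·1 = 1005 ≡ 4.
  α_i^2 mod 13 = [9, 4, 3, 4, 10].
  S_2 = Σ v_i α_i^2 r_i = 9·9·11 + 10·4·4 + 1·3·8 + 9·4·7 + 10·10·1 = 1427 ≡ 10.
  S = (12, 4, 10) ≠ 0, so r is not a codeword (an error is present).
Step 3: locate the error. For a single error e at position i, S_ℓ = v_i·e·α_i^ℓ, so α_err = S_1/S_0.
  S_0^{−1} = 12^{−1} = 12 (mod 13), so α_err = 4·12 = 48 ≡ 9 = α_3. Error position i = 3.
  Consistency check: S_2/S_1 = 10·10 = 100 ≡ 9 = α_err ✓ (single-error assumption holds).
Step 4: error magnitude e = S_0/v_3 = S_0·∏_{j≠3}(α_3 − α_j) = 12·1 = 12 ≡ 12 (mod 13).
Step 5: correct position 3: c_3 = r_3 − e = 8 − 12 ≡ 9 (mod 13). Hence c = [11, 4, 9, 7, 1].
  Check: interpolating c through the α_i gives m(x) = 12 + 4·x (degree < 2) with m(α_i) = c_i for every i, so c is indeed a codeword.


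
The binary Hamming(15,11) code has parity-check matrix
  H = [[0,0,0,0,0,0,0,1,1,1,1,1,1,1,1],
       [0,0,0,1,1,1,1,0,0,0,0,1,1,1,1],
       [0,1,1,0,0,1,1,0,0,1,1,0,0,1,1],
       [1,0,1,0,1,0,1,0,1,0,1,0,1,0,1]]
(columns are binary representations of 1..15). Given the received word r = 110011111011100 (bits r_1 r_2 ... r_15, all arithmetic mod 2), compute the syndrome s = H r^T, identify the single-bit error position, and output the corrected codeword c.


s = (1, 1, 0, 0)^T, error position = 12, corrected codeword c = 110011111010100

Compute s = H r^T mod 2 one row at a time:
  s_1 = 1 + 1 + 0 + 1 + 1 + 1 + 0 + 0 = 5 ≡ 1 (mod 2).
  s_2 = 0 + 1 + 1 + 1 + 1 + 1 + 0 + 0 = 5 ≡ 1 (mod 2).
  s_3 = 1 + 0 + 1 + 1 + 0 + 1 + 0 + 0 = 4 ≡ 0 (mod 2).
  s_4 = 1 + 0 + 1 + 1 + 1 + 1 + 1 + 0 = 6 ≡ 0 (mod 2).
s = (1, 1, 0, 0)^T — this equals column 12 of H (binary 1100), so error is at position 12.
Correct: flip bit 12 of r = 110011111011100 to get c = 110011111010100.


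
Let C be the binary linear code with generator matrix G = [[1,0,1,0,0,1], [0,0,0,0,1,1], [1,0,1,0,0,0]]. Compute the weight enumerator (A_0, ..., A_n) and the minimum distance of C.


Weight distribution: A_0 = 1, A_1 = 2, A_2 = 2, A_3 = 2, A_4 = 1. Minimum distance d = 1.

Enumerate all 2^3 = 8 messages m ∈ F_2^3.
For each, compute codeword c = mG in F_2^6, then tally its weight.
  m = 000 → c = 000000, weight = 0.
  m = 100 → c = 101001, weight = 3.
  m = 010 → c = 000011, weight = 2.
  m = 110 → c = 101010, weight = 3.
  m = 001 → c = 101000, weight = 2.
  m = 101 → c = 000001, weight = 1.
  m = 011 → c = 101011, weight = 4.
  m = 111 → c = 000010, weight = 1.
Tally weights:
  weight 0: 1 codewords.
  weight 1: 2 codewords.
  weight 2: 2 codewords.
  weight 3: 2 codewords.
  weight 4: 1 codewords.
Minimum distance d = smallest w > 0 with A_w > 0 = 1.
Sanity: Σ A_w = 8 = 2^3 = 8 ✓.


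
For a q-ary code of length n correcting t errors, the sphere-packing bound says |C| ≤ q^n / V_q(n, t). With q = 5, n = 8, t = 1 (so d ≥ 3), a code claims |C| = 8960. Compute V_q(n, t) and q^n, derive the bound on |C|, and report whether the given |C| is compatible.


V_q(n, t) = 33, q^n = 390625, Hamming bound = 11837, |C| = 8960 ≤ bound (satisfied).

Step 1: Compute V_q(n, t) = Σ_{j=0}^1 C(n, j) (q−1)^j.
  j = 0: C(8,0)·(4)^0 = 1·1 = 1.
  j = 1: C(8,1)·(4)^1 = 8·4 = 32.
  V_q(n, t) = 1 + 32 = 33.
Step 2: q^n = 5^8 = 390625.
Step 3: Hamming bound ⌊q^n / V_q(n,t)⌋ = ⌊390625/33⌋ = 11837.
Step 4: Compare |C| = 8960 to 11837: satisfied.
The claimed |C| lies below the Hamming bound.


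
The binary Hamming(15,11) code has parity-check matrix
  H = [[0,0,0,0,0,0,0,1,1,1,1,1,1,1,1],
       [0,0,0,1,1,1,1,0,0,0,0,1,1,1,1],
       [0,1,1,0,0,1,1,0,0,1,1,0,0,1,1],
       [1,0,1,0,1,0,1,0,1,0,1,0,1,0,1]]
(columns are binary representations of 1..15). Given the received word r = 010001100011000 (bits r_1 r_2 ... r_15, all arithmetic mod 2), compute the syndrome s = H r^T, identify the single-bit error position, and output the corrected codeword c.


s = (0, 1, 0, 0)^T, error position = 4, corrected codeword c = 010101100011000

Compute s = H r^T mod 2 one row at a time:
  s_1 = 0 + 0 + 0 + 1 + 1 + 0 + 0 + 0 = 2 ≡ 0 (mod 2).
  s_2 = 0 + 0 + 1 + 1 + 1 + 0 + 0 + 0 = 3 ≡ 1 (mod 2).
  s_3 = 1 + 0 + 1 + 1 + 0 + 1 + 0 + 0 = 4 ≡ 0 (mod 2).
  s_4 = 0 + 0 + 0 + 1 + 0 + 1 + 0 + 0 = 2 ≡ 0 (mod 2).
s = (0, 1, 0, 0)^T — this equals column 4 of H (binary 0100), so error is at position 4.
Correct: flip bit 4 of r = 010001100011000 to get c = 010101100011000.


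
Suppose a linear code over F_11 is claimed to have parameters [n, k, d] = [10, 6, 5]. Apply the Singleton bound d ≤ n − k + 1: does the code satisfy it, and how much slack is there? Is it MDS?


Singleton RHS = n − k + 1 = 5, slack = 0, bound satisfied, MDS.

Singleton bound: d ≤ n − k + 1.
Here n = 10, k = 6, so n − k + 1 = 5.
Given d = 5, check d ≤ 5: YES.
Slack = (n − k + 1) − d = 0.
The code is MDS (slack = 0).
Description: the claimed parameters are [10, 6, 5]_11; such a code would be MDS (meets Singleton bound).


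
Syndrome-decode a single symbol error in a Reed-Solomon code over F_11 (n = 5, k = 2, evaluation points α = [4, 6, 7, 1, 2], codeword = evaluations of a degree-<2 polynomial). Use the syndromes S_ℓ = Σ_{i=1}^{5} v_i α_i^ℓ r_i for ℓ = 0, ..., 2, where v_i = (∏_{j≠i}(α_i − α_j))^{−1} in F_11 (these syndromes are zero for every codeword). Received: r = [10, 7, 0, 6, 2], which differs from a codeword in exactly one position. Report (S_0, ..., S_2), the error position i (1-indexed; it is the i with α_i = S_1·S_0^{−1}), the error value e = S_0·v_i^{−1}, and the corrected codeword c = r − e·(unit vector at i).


S = (4, 4, 4), error at position 4, error magnitude e = 8, c = [10, 7, 0, 9, 2].

Step 1: column multipliers v_i = (∏_{j≠i}(α_i − α_j))^{−1} mod 11.
  i = 1 (α = 4): (4−6)(4−7)(4−1)(4−2) = (−2)·(−3)·3·2 = 36 ≡ 3, so v_1 = 3^{−1} = 4 (mod 11).
  i = 2 (α = 6): (6−4)(6−7)(6−1)(6−2) = 2·(−1)·5·4 = −40 ≡ 4, so v_2 = 4^{−1} = 3 (mod 11).
  i = 3 (α = 7): (7−4)(7−6)(7−1)(7−2) = 3·1·6·5 = 90 ≡ 2, so v_3 = 2^{−1} = 6 (mod 11).
  i = 4 (α = 1): (1−4)(1−6)(1−7)(1−2) = (−3)·(−5)·(−6)·(−1) = 90 ≡ 2, so v_4 = 2^{−1} = 6 (mod 11).
  i = 5 (α = 2): (2−4)(2−6)(2−7)(2−1) = (−2)·(−4)·(−5)·1 = −40 ≡ 4, so v_5 = 4^{−1} = 3 (mod 11).
  v = [4, 3, 6, 6, 3].
Step 2: syndromes of r = [10, 7, 0, 6, 2] (all sums mod 11).
  S_0 = Σ v_i r_i = 4·10 + 3·7 + 6·0 + 6·6 + 3·2 = 103 ≡ 4.
  S_1 = Σ v_i α_i r_i = 4·4·10 + 3·6·7 + 6·7·0 + 6·1·6 + 3·2·2 = 334 ≡ 4.
  α_i^2 mod 11 = [5, 3, 5, 1, 4].
  S_2 = Σ v_i α_i^2 r_i = 4·5·10 + 3·3·7 + 6·5·0 + 6·1·6 + 3·4·2 = 323 ≡ 4.
  S = (4, 4, 4) ≠ 0, so r is not a codeword (an error is present).
Step 3: locate the error. For a single error e at position i, S_ℓ = v_i·e·α_i^ℓ, so α_err = S_1/S_0.
  S_0^{−1} = 4^{−1} = 3 (mod 11), so α_err = 4·3 = 12 ≡ 1 = α_4. Error position i = 4.
  Consistency check: S_2/S_1 = 4·3 = 12 ≡ 1 = α_err ✓ (single-error assumption holds).
Step 4: error magnitude e = S_0/v_4 = S_0·∏_{j≠4}(α_4 − α_j) = 4·2 = 8 ≡ 8 (mod 11).
Step 5: correct position 4: c_4 = r_4 − e = 6 − 8 ≡ 9 (mod 11). Hence c = [10, 7, 0, 9, 2].
  Check: interpolating c through the α_i gives m(x) = 5 + 4·x (degree < 2) with m(α_i) = c_i for every i, so c is indeed a codeword.


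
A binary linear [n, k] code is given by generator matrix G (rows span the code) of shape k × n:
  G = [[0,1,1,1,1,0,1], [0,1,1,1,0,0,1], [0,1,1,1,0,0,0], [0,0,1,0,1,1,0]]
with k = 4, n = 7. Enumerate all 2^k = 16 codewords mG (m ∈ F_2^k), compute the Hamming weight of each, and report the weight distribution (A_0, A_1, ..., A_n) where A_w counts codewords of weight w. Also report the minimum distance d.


Weight distribution: A_0 = 1, A_1 = 2, A_2 = 2, A_3 = 4, A_4 = 5, A_5 = 2. Minimum distance d = 1.

Enumerate all 2^4 = 16 messages m ∈ F_2^4.
For each, compute codeword c = mG in F_2^7, then tally its weight.
  m = 0000 → c = 0000000, weight = 0.
  m = 1000 → c = 0111101, weight = 5.
  m = 0100 → c = 0111001, weight = 4.
  m = 1100 → c = 0000100, weight = 1.
  m = 0010 → c = 0111000, weight = 3.
  m = 1010 → c = 0000101, weight = 2.
  m = 0110 → c = 0000001, weight = 1.
  m = 1110 → c = 0111100, weight = 4.
  m = 0001 → c = 0010110, weight = 3.
  m = 1001 → c = 0101011, weight = 4.
  m = 0101 → c = 0101111, weight = 5.
  m = 1101 → c = 0010010, weight = 2.
  m = 0011 → c = 0101110, weight = 4.
  m = 1011 → c = 0010011, weight = 3.
  m = 0111 → c = 0010111, weight = 4.
  m = 1111 → c = 0101010, weight = 3.
Tally weights:
  weight 0: 1 codewords.
  weight 1: 2 codewords.
  weight 2: 2 codewords.
  weight 3: 4 codewords.
  weight 4: 5 codewords.
  weight 5: 2 codewords.
Minimum distance d = smallest w > 0 with A_w > 0 = 1.
Sanity: Σ A_w = 16 = 2^4 = 16 ✓.


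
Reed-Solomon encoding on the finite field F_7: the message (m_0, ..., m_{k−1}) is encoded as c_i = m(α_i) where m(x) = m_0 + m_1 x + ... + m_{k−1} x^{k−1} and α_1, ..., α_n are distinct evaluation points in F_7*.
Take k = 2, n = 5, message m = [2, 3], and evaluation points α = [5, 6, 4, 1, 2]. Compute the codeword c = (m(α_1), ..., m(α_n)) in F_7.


c = [3, 6, 0, 5, 1]

Message polynomial: m(x) = 2 + 3·x (mod 7).
For each evaluation point α_i, compute m(α_i) mod 7:
  α_1 = 5: Horner steps 3 → 3, so m(5) = 3.
  α_2 = 6: Horner steps 3 → 6, so m(6) = 6.
  α_3 = 4: Horner steps 3 → 0, so m(4) = 0.
  α_4 = 1: Horner steps 3 → 5, so m(1) = 5.
  α_5 = 2: Horner steps 3 → 1, so m(2) = 1.
Codeword c = [3, 6, 0, 5, 1] ∈ F_7^5.


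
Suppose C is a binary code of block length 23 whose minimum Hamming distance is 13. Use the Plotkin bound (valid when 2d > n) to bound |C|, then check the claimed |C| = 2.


Plotkin bound M ≤ 8; given |C| = 2 ≤ bound (satisfied).

Check applicability: 2d = 26, n = 23.
2d − n = 3 > 0, so Plotkin applies.
Compute d/(2d−n) = 13/3 ≈ 4.3333.
⌊d/(2d−n)⌋ = 4.
Plotkin bound: M ≤ 2·4 = 8.
Given |C| = 2, check: satisfied.
This |C| is below the Plotkin bound.


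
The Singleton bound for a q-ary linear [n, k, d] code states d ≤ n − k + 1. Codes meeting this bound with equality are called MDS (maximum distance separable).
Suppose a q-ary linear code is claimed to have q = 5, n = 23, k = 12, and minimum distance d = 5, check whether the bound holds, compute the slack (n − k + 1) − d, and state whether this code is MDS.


Singleton RHS = n − k + 1 = 12, slack = 7, bound satisfied, not MDS.

Singleton bound: d ≤ n − k + 1.
Here n = 23, k = 12, so n − k + 1 = 12.
Given d = 5, check d ≤ 12: YES.
Slack = (n − k + 1) − d = 7.
The code is NOT MDS (slack = 7 > 0).
Description: the claimed parameters are [23, 12, 5]_5; such a code would be non-MDS.


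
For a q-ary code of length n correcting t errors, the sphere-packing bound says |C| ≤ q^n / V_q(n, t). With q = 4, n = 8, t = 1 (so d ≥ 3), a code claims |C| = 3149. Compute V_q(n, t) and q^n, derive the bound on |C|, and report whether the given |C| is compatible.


V_q(n, t) = 25, q^n = 65536, Hamming bound = 2621, |C| = 3149 > bound (violated).

Step 1: Compute V_q(n, t) = Σ_{j=0}^1 C(n, j) (q−1)^j.
  j = 0: C(8,0)·(3)^0 = 1·1 = 1.
  j = 1: C(8,1)·(3)^1 = 8·3 = 24.
  V_q(n, t) = 1 + 24 = 25.
Step 2: q^n = 4^8 = 65536.
Step 3: Hamming bound ⌊q^n / V_q(n,t)⌋ = ⌊65536/25⌋ = 2621.
Step 4: Compare |C| = 3149 to 2621: violated.
The claimed |C| lies above the Hamming bound, so no 4-ary code of length 8 with d ≥ 3 can have 3149 codewords.


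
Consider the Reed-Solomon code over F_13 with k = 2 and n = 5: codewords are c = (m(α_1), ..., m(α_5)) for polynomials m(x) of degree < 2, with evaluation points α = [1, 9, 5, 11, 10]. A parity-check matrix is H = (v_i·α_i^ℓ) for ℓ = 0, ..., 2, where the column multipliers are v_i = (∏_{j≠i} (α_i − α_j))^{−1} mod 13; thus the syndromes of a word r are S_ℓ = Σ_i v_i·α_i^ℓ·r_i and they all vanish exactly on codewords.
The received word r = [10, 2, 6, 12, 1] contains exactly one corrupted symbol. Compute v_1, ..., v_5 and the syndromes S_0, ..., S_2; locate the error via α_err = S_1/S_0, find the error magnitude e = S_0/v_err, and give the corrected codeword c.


S = (4, 5, 3), error at position 4, error magnitude e = 12, c = [10, 2, 6, 0, 1].

Step 1: column multipliers v_i = (∏_{j≠i}(α_i − α_j))^{−1} mod 13.
  i = 1 (α = 1): (1−9)(1−5)(1−11)(1−10) = (−8)·(−4)·(−10)·(−9) = 2880 ≡ 7, so v_1 = 7^{−1} = 2 (mod 13).
  i = 2 (α = 9): (9−1)(9−5)(9−11)(9−10) = 8·4·(−2)·(−1) = 64 ≡ 12, so v_2 = 12^{−1} = 12 (mod 13).
  i = 3 (α = 5): (5−1)(5−9)(5−11)(5−10) = 4·(−4)·(−6)·(−5) = −480 ≡ 1, so v_3 = 1^{−1} = 1 (mod 13).
  i = 4 (α = 11): (11−1)(11−9)(11−5)(11−10) = 10·2·6·1 = 120 ≡ 3, so v_4 = 3^{−1} = 9 (mod 13).
  i = 5 (α = 10): (10−1)(10−9)(10−5)(10−11) = 9·1·5·(−1) = −45 ≡ 7, so v_5 = 7^{−1} = 2 (mod 13).
  v = [2, 12, 1, 9, 2].
Step 2: syndromes of r = [10, 2, 6, 12, 1] (all sums mod 13).
  S_0 = Σ v_i r_i = 2·10 + 12·2 + 1·6 + 9·12 + 2·1 = 160 ≡ 4.
  S_1 = Σ v_i α_i r_i = 2·1·10 + 12·9·2 + 1·5·6 + 9·11·12 + 2·10·1 = 1474 ≡ 5.
  α_i^2 mod 13 = [1, 3, 12, 4, 9].
  S_2 = Σ v_i α_i^2 r_i = 2·1·10 + 12·3·2 + 1·12·6 + 9·4·12 + 2·9·1 = 614 ≡ 3.
  S = (4, 5, 3) ≠ 0, so r is not a codeword (an error is present).
Step 3: locate the error. For a single error e at position i, S_ℓ = v_i·e·α_i^ℓ, so α_err = S_1/S_0.
  S_0^{−1} = 4^{−1} = 10 (mod 13), so α_err = 5·10 = 50 ≡ 11 = α_4. Error position i = 4.
  Consistency check: S_2/S_1 = 3·8 = 24 ≡ 11 = α_err ✓ (single-error assumption holds).
Step 4: error magnitude e = S_0/v_4 = S_0·∏_{j≠4}(α_4 − α_j) = 4·3 = 12 ≡ 12 (mod 13).
Step 5: correct position 4: c_4 = r_4 − e = 12 − 12 ≡ 0 (mod 13). Hence c = [10, 2, 6, 0, 1].
  Check: interpolating c through the α_i gives m(x) = 11 + 12·x (degree < 2) with m(α_i) = c_i for every i, so c is indeed a codeword.


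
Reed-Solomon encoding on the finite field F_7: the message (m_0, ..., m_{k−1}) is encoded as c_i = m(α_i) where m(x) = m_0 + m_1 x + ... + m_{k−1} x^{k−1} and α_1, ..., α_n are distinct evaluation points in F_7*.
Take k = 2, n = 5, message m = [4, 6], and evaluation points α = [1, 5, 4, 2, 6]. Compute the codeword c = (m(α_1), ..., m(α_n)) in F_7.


c = [3, 6, 0, 2, 5]

Message polynomial: m(x) = 4 + 6·x (mod 7).
For each evaluation point α_i, compute m(α_i) mod 7:
  α_1 = 1: Horner steps 6 → 3, so m(1) = 3.
  α_2 = 5: Horner steps 6 → 6, so m(5) = 6.
  α_3 = 4: Horner steps 6 → 0, so m(4) = 0.
  α_4 = 2: Horner steps 6 → 2, so m(2) = 2.
  α_5 = 6: Horner steps 6 → 5, so m(6) = 5.
Codeword c = [3, 6, 0, 2, 5] ∈ F_7^5.


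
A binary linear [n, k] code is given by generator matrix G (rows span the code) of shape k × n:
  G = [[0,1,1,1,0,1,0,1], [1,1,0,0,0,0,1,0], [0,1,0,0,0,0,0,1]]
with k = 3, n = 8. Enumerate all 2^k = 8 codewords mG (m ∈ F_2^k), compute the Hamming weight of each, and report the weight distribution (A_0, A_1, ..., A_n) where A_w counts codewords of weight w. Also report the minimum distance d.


Weight distribution: A_0 = 1, A_2 = 1, A_3 = 3, A_5 = 1, A_6 = 2. Minimum distance d = 2.

Enumerate all 2^3 = 8 messages m ∈ F_2^3.
For each, compute codeword c = mG in F_2^8, then tally its weight.
  m = 000 → c = 00000000, weight = 0.
  m = 100 → c = 01110101, weight = 5.
  m = 010 → c = 11000010, weight = 3.
  m = 110 → c = 10110111, weight = 6.
  m = 001 → c = 01000001, weight = 2.
  m = 101 → c = 00110100, weight = 3.
  m = 011 → c = 10000011, weight = 3.
  m = 111 → c = 11110110, weight = 6.
Tally weights:
  weight 0: 1 codewords.
  weight 2: 1 codewords.
  weight 3: 3 codewords.
  weight 5: 1 codewords.
  weight 6: 2 codewords.
Minimum distance d = smallest w > 0 with A_w > 0 = 2.
Sanity: Σ A_w = 8 = 2^3 = 8 ✓.


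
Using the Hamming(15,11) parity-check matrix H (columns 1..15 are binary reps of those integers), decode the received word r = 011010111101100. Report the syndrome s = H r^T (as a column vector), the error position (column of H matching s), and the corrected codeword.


s = (1, 0, 0, 1)^T, error position = 9, corrected codeword c = 011010110101100

Compute s = H r^T mod 2 one row at a time:
  s_1 = 1 + 1 + 1 + 0 + 1 + 1 + 0 + 0 = 5 ≡ 1 (mod 2).
  s_2 = 0 + 1 + 0 + 1 + 1 + 1 + 0 + 0 = 4 ≡ 0 (mod 2).
  s_3 = 1 + 1 + 0 + 1 + 1 + 0 + 0 + 0 = 4 ≡ 0 (mod 2).
  s_4 = 0 + 1 + 1 + 1 + 1 + 0 + 1 + 0 = 5 ≡ 1 (mod 2).
s = (1, 0, 0, 1)^T — this equals column 9 of H (binary 1001), so error is at position 9.
Correct: flip bit 9 of r = 011010111101100 to get c = 011010110101100.


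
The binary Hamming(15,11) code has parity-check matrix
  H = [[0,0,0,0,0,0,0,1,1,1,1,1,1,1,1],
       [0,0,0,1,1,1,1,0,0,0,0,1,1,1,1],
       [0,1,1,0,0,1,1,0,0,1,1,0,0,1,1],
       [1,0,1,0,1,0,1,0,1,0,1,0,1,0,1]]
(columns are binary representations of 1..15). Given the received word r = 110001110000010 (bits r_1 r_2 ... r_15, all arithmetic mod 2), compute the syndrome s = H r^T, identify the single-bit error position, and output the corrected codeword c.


s = (0, 1, 0, 0)^T, error position = 4, corrected codeword c = 110101110000010

Compute s = H r^T mod 2 one row at a time:
  s_1 = 1 + 0 + 0 + 0 + 0 + 0 + 1 + 0 = 2 ≡ 0 (mod 2).
  s_2 = 0 + 0 + 1 + 1 + 0 + 0 + 1 + 0 = 3 ≡ 1 (mod 2).
  s_3 = 1 + 0 + 1 + 1 + 0 + 0 + 1 + 0 = 4 ≡ 0 (mod 2).
  s_4 = 1 + 0 + 0 + 1 + 0 + 0 + 0 + 0 = 2 ≡ 0 (mod 2).
s = (0, 1, 0, 0)^T — this equals column 4 of H (binary 0100), so error is at position 4.
Correct: flip bit 4 of r = 110001110000010 to get c = 110101110000010.


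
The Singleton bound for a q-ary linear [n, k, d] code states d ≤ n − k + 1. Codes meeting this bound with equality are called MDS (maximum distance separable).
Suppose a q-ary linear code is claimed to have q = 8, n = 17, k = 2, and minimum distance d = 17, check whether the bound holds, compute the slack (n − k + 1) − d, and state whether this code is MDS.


Singleton RHS = n − k + 1 = 16, slack = -1, bound violated (no such code; not MDS).

Singleton bound: d ≤ n − k + 1.
Here n = 17, k = 2, so n − k + 1 = 16.
Given d = 17, check d ≤ 16: NO.
Slack = (n − k + 1) − d = -1.
The slack is negative: d = 17 exceeds n − k + 1 = 16 by 1, so the Singleton bound is violated and no linear [17, 2, 17]_8 code can exist. In particular it is not MDS (MDS requires d = n − k + 1 exactly).
Description: the claimed parameters are [17, 2, 17]_8; such a code would be impossible (violates the Singleton bound).


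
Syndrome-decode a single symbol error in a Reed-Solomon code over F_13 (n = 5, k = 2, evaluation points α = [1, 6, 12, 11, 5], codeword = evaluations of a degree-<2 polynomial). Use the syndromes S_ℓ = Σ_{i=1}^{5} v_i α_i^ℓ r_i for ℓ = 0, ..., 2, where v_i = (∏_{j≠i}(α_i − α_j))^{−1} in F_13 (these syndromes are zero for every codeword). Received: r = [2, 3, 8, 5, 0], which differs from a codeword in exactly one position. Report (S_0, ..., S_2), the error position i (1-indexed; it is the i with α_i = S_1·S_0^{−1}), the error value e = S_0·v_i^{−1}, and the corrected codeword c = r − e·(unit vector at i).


S = (9, 9, 9), error at position 1, error magnitude e = 1, c = [1, 3, 8, 5, 0].

Step 1: column multipliers v_i = (∏_{j≠i}(α_i − α_j))^{−1} mod 13.
  i = 1 (α = 1): (1−6)(1−12)(1−11)(1−5) = (−5)·(−11)·(−10)·(−4) = 2200 ≡ 3, so v_1 = 3^{−1} = 9 (mod 13).
  i = 2 (α = 6): (6−1)(6−12)(6−11)(6−5) = 5·(−6)·(−5)·1 = 150 ≡ 7, so v_2 = 7^{−1} = 2 (mod 13).
  i = 3 (α = 12): (12−1)(12−6)(12−11)(12−5) = 11·6·1·7 = 462 ≡ 7, so v_3 = 7^{−1} = 2 (mod 13).
  i = 4 (α = 11): (11−1)(11−6)(11−12)(11−5) = 10·5·(−1)·6 = −300 ≡ 12, so v_4 = 12^{−1} = 12 (mod 13).
  i = 5 (α = 5): (5−1)(5−6)(5−12)(5−11) = 4·(−1)·(−7)·(−6) = −168 ≡ 1, so v_5 = 1^{−1} = 1 (mod 13).
  v = [9, 2, 2, 12, 1].
Step 2: syndromes of r = [2, 3, 8, 5, 0] (all sums mod 13).
  S_0 = Σ v_i r_i = 9·2 + 2·3 + 2·8 + 12·5 + 1·0 = 100 ≡ 9.
  S_1 = Σ v_i α_i r_i = 9·1·2 + 2·6·3 + 2·12·8 + 12·11·5 + 1·5·0 = 906 ≡ 9.
  α_i^2 mod 13 = [1, 10, 1, 4, 12].
  S_2 = Σ v_i α_i^2 r_i = 9·1·2 + 2·10·3 + 2·1·8 + 12·4·5 + 1·12·0 = 334 ≡ 9.
  S = (9, 9, 9) ≠ 0, so r is not a codeword (an error is present).
Step 3: locate the error. For a single error e at position i, S_ℓ = v_i·e·α_i^ℓ, so α_err = S_1/S_0.
  S_0^{−1} = 9^{−1} = 3 (mod 13), so α_err = 9·3 = 27 ≡ 1 = α_1. Error position i = 1.
  Consistency check: S_2/S_1 = 9·3 = 27 ≡ 1 = α_err ✓ (single-error assumption holds).
Step 4: error magnitude e = S_0/v_1 = S_0·∏_{j≠1}(α_1 − α_j) = 9·3 = 27 ≡ 1 (mod 13).
Step 5: correct position 1: c_1 = r_1 − e = 2 − 1 ≡ 1 (mod 13). Hence c = [1, 3, 8, 5, 0].
  Check: interpolating c through the α_i gives m(x) = 11 + 3·x (degree < 2) with m(α_i) = c_i for every i, so c is indeed a codeword.


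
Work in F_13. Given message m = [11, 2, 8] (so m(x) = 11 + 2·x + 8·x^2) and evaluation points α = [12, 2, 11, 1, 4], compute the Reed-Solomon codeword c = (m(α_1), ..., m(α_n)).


c = [4, 8, 0, 8, 4]

Message polynomial: m(x) = 11 + 2·x + 8·x^2 (mod 13).
For each evaluation point α_i, compute m(α_i) mod 13:
  α_1 = 12: Horner steps 8 → 7 → 4, so m(12) = 4.
  α_2 = 2: Horner steps 8 → 5 → 8, so m(2) = 8.
  α_3 = 11: Horner steps 8 → 12 → 0, so m(11) = 0.
  α_4 = 1: Horner steps 8 → 10 → 8, so m(1) = 8.
  α_5 = 4: Horner steps 8 → 8 → 4, so m(4) = 4.
Codeword c = [4, 8, 0, 8, 4] ∈ F_13^5.


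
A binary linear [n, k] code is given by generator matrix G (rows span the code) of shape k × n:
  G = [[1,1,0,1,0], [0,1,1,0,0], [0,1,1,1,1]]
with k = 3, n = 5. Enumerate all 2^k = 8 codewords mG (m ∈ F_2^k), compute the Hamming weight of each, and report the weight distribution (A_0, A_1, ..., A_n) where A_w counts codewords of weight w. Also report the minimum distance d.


Weight distribution: A_0 = 1, A_2 = 2, A_3 = 4, A_4 = 1. Minimum distance d = 2.

Enumerate all 2^3 = 8 messages m ∈ F_2^3.
For each, compute codeword c = mG in F_2^5, then tally its weight.
  m = 000 → c = 00000, weight = 0.
  m = 100 → c = 11010, weight = 3.
  m = 010 → c = 01100, weight = 2.
  m = 110 → c = 10110, weight = 3.
  m = 001 → c = 01111, weight = 4.
  m = 101 → c = 10101, weight = 3.
  m = 011 → c = 00011, weight = 2.
  m = 111 → c = 11001, weight = 3.
Tally weights:
  weight 0: 1 codewords.
  weight 2: 2 codewords.
  weight 3: 4 codewords.
  weight 4: 1 codewords.
Minimum distance d = smallest w > 0 with A_w > 0 = 2.
Sanity: Σ A_w = 8 = 2^3 = 8 ✓.


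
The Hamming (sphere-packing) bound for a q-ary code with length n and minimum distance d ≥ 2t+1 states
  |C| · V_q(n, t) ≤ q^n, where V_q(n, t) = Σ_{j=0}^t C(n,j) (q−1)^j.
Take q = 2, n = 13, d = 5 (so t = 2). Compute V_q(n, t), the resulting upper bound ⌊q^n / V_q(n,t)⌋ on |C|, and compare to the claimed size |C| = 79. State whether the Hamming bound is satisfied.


V_q(n, t) = 92, q^n = 8192, Hamming bound = 89, |C| = 79 ≤ bound (satisfied).

Step 1: Compute V_q(n, t) = Σ_{j=0}^2 C(n, j) (q−1)^j.
  j = 0: C(13,0)·(1)^0 = 1·1 = 1.
  j = 1: C(13,1)·(1)^1 = 13·1 = 13.
  j = 2: C(13,2)·(1)^2 = 78·1 = 78.
  V_q(n, t) = 1 + 13 + 78 = 92.
Step 2: q^n = 2^13 = 8192.
Step 3: Hamming bound ⌊q^n / V_q(n,t)⌋ = ⌊8192/92⌋ = 89.
Step 4: Compare |C| = 79 to 89: satisfied.
The claimed |C| lies below the Hamming bound.
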